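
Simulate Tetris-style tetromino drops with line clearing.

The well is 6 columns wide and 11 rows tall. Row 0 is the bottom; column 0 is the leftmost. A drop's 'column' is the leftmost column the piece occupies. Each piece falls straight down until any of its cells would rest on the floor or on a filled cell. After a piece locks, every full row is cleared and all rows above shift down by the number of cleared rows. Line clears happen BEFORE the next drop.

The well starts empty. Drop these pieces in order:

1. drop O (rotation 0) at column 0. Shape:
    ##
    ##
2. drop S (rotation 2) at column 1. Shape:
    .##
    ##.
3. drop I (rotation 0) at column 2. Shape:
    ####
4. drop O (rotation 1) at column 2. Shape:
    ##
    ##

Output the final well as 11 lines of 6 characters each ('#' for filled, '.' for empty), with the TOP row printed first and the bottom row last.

Drop 1: O rot0 at col 0 lands with bottom-row=0; cleared 0 line(s) (total 0); column heights now [2 2 0 0 0 0], max=2
Drop 2: S rot2 at col 1 lands with bottom-row=2; cleared 0 line(s) (total 0); column heights now [2 3 4 4 0 0], max=4
Drop 3: I rot0 at col 2 lands with bottom-row=4; cleared 0 line(s) (total 0); column heights now [2 3 5 5 5 5], max=5
Drop 4: O rot1 at col 2 lands with bottom-row=5; cleared 0 line(s) (total 0); column heights now [2 3 7 7 5 5], max=7

Answer: ......
......
......
......
..##..
..##..
..####
..##..
.##...
##....
##....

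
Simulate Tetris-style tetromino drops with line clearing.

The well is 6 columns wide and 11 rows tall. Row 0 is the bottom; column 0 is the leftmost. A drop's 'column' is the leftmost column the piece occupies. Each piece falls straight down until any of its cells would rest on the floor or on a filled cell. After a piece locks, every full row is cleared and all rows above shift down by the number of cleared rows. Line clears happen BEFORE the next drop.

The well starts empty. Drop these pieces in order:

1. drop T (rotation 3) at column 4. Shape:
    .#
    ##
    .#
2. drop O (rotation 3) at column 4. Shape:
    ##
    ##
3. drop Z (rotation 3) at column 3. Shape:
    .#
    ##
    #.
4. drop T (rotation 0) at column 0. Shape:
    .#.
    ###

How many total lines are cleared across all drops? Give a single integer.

Drop 1: T rot3 at col 4 lands with bottom-row=0; cleared 0 line(s) (total 0); column heights now [0 0 0 0 2 3], max=3
Drop 2: O rot3 at col 4 lands with bottom-row=3; cleared 0 line(s) (total 0); column heights now [0 0 0 0 5 5], max=5
Drop 3: Z rot3 at col 3 lands with bottom-row=4; cleared 0 line(s) (total 0); column heights now [0 0 0 6 7 5], max=7
Drop 4: T rot0 at col 0 lands with bottom-row=0; cleared 0 line(s) (total 0); column heights now [1 2 1 6 7 5], max=7

Answer: 0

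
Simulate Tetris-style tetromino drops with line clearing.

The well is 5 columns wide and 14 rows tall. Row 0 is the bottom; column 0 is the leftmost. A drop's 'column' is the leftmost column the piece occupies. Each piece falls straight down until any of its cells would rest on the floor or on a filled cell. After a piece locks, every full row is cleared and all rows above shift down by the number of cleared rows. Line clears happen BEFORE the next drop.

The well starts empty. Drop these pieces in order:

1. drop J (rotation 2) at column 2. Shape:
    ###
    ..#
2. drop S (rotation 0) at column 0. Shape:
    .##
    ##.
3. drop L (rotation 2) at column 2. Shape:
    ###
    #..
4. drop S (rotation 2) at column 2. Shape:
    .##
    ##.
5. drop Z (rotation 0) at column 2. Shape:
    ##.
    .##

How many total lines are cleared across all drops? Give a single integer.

Answer: 1

Derivation:
Drop 1: J rot2 at col 2 lands with bottom-row=0; cleared 0 line(s) (total 0); column heights now [0 0 2 2 2], max=2
Drop 2: S rot0 at col 0 lands with bottom-row=1; cleared 1 line(s) (total 1); column heights now [0 2 2 0 1], max=2
Drop 3: L rot2 at col 2 lands with bottom-row=2; cleared 0 line(s) (total 1); column heights now [0 2 4 4 4], max=4
Drop 4: S rot2 at col 2 lands with bottom-row=4; cleared 0 line(s) (total 1); column heights now [0 2 5 6 6], max=6
Drop 5: Z rot0 at col 2 lands with bottom-row=6; cleared 0 line(s) (total 1); column heights now [0 2 8 8 7], max=8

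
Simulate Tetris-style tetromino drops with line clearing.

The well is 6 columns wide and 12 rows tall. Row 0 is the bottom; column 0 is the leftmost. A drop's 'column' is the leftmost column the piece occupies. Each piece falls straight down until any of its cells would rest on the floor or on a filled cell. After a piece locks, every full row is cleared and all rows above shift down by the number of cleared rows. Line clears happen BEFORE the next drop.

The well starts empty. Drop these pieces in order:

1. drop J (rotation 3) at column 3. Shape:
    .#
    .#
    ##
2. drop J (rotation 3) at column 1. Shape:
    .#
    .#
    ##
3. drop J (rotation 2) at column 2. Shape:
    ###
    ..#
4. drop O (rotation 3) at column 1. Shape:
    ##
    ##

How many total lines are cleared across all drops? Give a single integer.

Answer: 0

Derivation:
Drop 1: J rot3 at col 3 lands with bottom-row=0; cleared 0 line(s) (total 0); column heights now [0 0 0 1 3 0], max=3
Drop 2: J rot3 at col 1 lands with bottom-row=0; cleared 0 line(s) (total 0); column heights now [0 1 3 1 3 0], max=3
Drop 3: J rot2 at col 2 lands with bottom-row=3; cleared 0 line(s) (total 0); column heights now [0 1 5 5 5 0], max=5
Drop 4: O rot3 at col 1 lands with bottom-row=5; cleared 0 line(s) (total 0); column heights now [0 7 7 5 5 0], max=7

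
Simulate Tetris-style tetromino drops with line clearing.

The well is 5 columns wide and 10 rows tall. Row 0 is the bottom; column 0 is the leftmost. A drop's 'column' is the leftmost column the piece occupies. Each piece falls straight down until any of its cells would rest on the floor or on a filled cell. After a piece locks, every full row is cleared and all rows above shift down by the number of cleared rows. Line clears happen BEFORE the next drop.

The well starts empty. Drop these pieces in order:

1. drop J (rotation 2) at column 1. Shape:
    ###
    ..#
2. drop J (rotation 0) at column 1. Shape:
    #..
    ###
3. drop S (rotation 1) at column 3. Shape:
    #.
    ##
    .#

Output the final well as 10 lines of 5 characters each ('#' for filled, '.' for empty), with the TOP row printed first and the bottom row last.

Answer: .....
.....
.....
.....
.....
...#.
.#.##
.####
.###.
...#.

Derivation:
Drop 1: J rot2 at col 1 lands with bottom-row=0; cleared 0 line(s) (total 0); column heights now [0 2 2 2 0], max=2
Drop 2: J rot0 at col 1 lands with bottom-row=2; cleared 0 line(s) (total 0); column heights now [0 4 3 3 0], max=4
Drop 3: S rot1 at col 3 lands with bottom-row=2; cleared 0 line(s) (total 0); column heights now [0 4 3 5 4], max=5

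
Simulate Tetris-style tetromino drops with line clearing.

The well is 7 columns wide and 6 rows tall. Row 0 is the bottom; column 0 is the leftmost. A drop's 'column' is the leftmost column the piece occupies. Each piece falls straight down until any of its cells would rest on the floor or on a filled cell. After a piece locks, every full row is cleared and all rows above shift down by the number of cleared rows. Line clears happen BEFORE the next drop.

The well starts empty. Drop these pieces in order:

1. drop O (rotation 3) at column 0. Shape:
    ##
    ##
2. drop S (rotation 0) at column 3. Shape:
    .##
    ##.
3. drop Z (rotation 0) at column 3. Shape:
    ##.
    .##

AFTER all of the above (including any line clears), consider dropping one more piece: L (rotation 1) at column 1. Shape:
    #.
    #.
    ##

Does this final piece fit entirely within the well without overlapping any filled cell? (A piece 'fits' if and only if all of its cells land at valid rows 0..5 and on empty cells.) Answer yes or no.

Drop 1: O rot3 at col 0 lands with bottom-row=0; cleared 0 line(s) (total 0); column heights now [2 2 0 0 0 0 0], max=2
Drop 2: S rot0 at col 3 lands with bottom-row=0; cleared 0 line(s) (total 0); column heights now [2 2 0 1 2 2 0], max=2
Drop 3: Z rot0 at col 3 lands with bottom-row=2; cleared 0 line(s) (total 0); column heights now [2 2 0 4 4 3 0], max=4
Test piece L rot1 at col 1 (width 2): heights before test = [2 2 0 4 4 3 0]; fits = True

Answer: yes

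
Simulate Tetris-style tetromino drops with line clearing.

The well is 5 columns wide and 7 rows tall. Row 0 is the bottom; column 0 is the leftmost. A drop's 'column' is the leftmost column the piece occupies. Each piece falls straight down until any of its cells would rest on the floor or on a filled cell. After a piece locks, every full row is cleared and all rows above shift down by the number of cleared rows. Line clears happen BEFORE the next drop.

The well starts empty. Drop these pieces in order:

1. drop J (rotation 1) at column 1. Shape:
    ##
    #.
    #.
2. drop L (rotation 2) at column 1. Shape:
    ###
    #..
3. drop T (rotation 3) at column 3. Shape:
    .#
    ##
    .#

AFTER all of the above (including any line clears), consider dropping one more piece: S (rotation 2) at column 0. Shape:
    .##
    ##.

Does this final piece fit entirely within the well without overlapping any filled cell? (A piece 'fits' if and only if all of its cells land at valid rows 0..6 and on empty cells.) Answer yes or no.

Drop 1: J rot1 at col 1 lands with bottom-row=0; cleared 0 line(s) (total 0); column heights now [0 3 3 0 0], max=3
Drop 2: L rot2 at col 1 lands with bottom-row=3; cleared 0 line(s) (total 0); column heights now [0 5 5 5 0], max=5
Drop 3: T rot3 at col 3 lands with bottom-row=4; cleared 0 line(s) (total 0); column heights now [0 5 5 6 7], max=7
Test piece S rot2 at col 0 (width 3): heights before test = [0 5 5 6 7]; fits = True

Answer: yes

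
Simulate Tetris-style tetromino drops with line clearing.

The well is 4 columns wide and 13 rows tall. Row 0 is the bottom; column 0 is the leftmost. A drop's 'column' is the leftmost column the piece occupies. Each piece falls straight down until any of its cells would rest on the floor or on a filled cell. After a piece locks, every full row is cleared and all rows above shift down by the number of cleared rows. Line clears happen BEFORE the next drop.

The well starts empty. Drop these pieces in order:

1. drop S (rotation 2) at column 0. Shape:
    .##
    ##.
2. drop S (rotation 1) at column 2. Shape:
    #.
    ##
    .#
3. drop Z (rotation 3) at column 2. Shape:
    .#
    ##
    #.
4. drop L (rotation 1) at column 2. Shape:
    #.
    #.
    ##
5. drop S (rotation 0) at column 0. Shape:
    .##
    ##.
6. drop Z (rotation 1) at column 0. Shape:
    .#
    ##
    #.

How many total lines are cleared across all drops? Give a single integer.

Drop 1: S rot2 at col 0 lands with bottom-row=0; cleared 0 line(s) (total 0); column heights now [1 2 2 0], max=2
Drop 2: S rot1 at col 2 lands with bottom-row=1; cleared 0 line(s) (total 0); column heights now [1 2 4 3], max=4
Drop 3: Z rot3 at col 2 lands with bottom-row=4; cleared 0 line(s) (total 0); column heights now [1 2 6 7], max=7
Drop 4: L rot1 at col 2 lands with bottom-row=7; cleared 0 line(s) (total 0); column heights now [1 2 10 8], max=10
Drop 5: S rot0 at col 0 lands with bottom-row=9; cleared 0 line(s) (total 0); column heights now [10 11 11 8], max=11
Drop 6: Z rot1 at col 0 lands with bottom-row=10; cleared 0 line(s) (total 0); column heights now [12 13 11 8], max=13

Answer: 0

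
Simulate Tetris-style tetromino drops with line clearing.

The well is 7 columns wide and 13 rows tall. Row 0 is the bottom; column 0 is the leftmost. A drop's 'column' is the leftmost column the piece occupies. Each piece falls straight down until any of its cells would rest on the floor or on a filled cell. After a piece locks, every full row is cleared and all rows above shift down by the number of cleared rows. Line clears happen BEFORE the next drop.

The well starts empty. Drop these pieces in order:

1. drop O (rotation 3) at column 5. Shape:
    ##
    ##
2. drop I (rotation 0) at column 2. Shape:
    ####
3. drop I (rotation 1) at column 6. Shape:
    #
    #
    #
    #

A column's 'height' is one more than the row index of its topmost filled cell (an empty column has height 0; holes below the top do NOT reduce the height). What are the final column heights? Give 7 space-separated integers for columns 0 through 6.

Drop 1: O rot3 at col 5 lands with bottom-row=0; cleared 0 line(s) (total 0); column heights now [0 0 0 0 0 2 2], max=2
Drop 2: I rot0 at col 2 lands with bottom-row=2; cleared 0 line(s) (total 0); column heights now [0 0 3 3 3 3 2], max=3
Drop 3: I rot1 at col 6 lands with bottom-row=2; cleared 0 line(s) (total 0); column heights now [0 0 3 3 3 3 6], max=6

Answer: 0 0 3 3 3 3 6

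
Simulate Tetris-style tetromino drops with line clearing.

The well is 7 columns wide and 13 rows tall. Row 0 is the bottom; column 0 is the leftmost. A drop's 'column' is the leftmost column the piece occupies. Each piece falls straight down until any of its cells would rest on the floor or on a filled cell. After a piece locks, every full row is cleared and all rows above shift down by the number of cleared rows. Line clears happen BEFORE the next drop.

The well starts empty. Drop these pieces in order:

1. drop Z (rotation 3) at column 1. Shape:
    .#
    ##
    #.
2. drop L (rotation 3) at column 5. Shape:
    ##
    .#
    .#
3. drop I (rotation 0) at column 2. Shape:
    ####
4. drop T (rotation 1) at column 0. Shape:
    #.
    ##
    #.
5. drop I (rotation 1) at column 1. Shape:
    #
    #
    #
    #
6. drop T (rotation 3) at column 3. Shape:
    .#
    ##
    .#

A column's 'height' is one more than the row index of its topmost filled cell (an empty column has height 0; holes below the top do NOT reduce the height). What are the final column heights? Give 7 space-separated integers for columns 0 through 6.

Answer: 4 7 4 6 7 4 3

Derivation:
Drop 1: Z rot3 at col 1 lands with bottom-row=0; cleared 0 line(s) (total 0); column heights now [0 2 3 0 0 0 0], max=3
Drop 2: L rot3 at col 5 lands with bottom-row=0; cleared 0 line(s) (total 0); column heights now [0 2 3 0 0 3 3], max=3
Drop 3: I rot0 at col 2 lands with bottom-row=3; cleared 0 line(s) (total 0); column heights now [0 2 4 4 4 4 3], max=4
Drop 4: T rot1 at col 0 lands with bottom-row=1; cleared 0 line(s) (total 0); column heights now [4 3 4 4 4 4 3], max=4
Drop 5: I rot1 at col 1 lands with bottom-row=3; cleared 0 line(s) (total 0); column heights now [4 7 4 4 4 4 3], max=7
Drop 6: T rot3 at col 3 lands with bottom-row=4; cleared 0 line(s) (total 0); column heights now [4 7 4 6 7 4 3], max=7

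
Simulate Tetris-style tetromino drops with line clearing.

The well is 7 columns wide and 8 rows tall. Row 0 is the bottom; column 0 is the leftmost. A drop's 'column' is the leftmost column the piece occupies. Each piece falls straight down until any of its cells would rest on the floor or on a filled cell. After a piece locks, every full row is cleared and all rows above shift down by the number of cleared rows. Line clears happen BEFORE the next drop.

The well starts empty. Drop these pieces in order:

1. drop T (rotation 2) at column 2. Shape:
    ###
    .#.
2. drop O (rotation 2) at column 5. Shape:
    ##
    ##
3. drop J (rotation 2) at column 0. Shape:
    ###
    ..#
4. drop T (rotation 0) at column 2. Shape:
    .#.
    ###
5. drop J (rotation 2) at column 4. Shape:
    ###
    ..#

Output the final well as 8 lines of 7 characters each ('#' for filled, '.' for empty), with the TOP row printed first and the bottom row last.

Drop 1: T rot2 at col 2 lands with bottom-row=0; cleared 0 line(s) (total 0); column heights now [0 0 2 2 2 0 0], max=2
Drop 2: O rot2 at col 5 lands with bottom-row=0; cleared 0 line(s) (total 0); column heights now [0 0 2 2 2 2 2], max=2
Drop 3: J rot2 at col 0 lands with bottom-row=2; cleared 0 line(s) (total 0); column heights now [4 4 4 2 2 2 2], max=4
Drop 4: T rot0 at col 2 lands with bottom-row=4; cleared 0 line(s) (total 0); column heights now [4 4 5 6 5 2 2], max=6
Drop 5: J rot2 at col 4 lands with bottom-row=4; cleared 0 line(s) (total 0); column heights now [4 4 5 6 6 6 6], max=6

Answer: .......
.......
...####
..###.#
###....
..#....
..#####
...#.##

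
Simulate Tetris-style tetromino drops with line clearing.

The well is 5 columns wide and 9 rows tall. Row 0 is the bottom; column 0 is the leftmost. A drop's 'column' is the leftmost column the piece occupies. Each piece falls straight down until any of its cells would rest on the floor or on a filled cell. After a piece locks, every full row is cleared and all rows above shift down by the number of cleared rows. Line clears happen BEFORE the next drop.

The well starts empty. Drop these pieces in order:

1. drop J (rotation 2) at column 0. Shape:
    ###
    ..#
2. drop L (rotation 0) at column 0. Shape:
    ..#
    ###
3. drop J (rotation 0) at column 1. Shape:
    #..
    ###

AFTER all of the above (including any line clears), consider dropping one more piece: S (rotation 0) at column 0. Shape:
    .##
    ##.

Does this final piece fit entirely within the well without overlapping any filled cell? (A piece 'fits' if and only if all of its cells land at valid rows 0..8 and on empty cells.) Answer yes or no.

Answer: yes

Derivation:
Drop 1: J rot2 at col 0 lands with bottom-row=0; cleared 0 line(s) (total 0); column heights now [2 2 2 0 0], max=2
Drop 2: L rot0 at col 0 lands with bottom-row=2; cleared 0 line(s) (total 0); column heights now [3 3 4 0 0], max=4
Drop 3: J rot0 at col 1 lands with bottom-row=4; cleared 0 line(s) (total 0); column heights now [3 6 5 5 0], max=6
Test piece S rot0 at col 0 (width 3): heights before test = [3 6 5 5 0]; fits = True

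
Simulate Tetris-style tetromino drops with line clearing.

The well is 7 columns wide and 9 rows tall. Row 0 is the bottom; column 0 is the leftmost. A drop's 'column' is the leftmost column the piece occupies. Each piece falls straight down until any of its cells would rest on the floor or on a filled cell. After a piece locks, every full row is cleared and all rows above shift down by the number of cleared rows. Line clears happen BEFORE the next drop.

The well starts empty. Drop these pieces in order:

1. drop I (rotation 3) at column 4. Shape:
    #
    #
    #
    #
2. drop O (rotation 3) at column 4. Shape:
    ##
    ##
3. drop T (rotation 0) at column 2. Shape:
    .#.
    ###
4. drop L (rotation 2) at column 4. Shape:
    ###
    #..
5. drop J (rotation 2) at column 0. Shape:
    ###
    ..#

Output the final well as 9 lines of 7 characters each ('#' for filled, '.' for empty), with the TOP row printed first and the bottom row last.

Drop 1: I rot3 at col 4 lands with bottom-row=0; cleared 0 line(s) (total 0); column heights now [0 0 0 0 4 0 0], max=4
Drop 2: O rot3 at col 4 lands with bottom-row=4; cleared 0 line(s) (total 0); column heights now [0 0 0 0 6 6 0], max=6
Drop 3: T rot0 at col 2 lands with bottom-row=6; cleared 0 line(s) (total 0); column heights now [0 0 7 8 7 6 0], max=8
Drop 4: L rot2 at col 4 lands with bottom-row=7; cleared 0 line(s) (total 0); column heights now [0 0 7 8 9 9 9], max=9
Drop 5: J rot2 at col 0 lands with bottom-row=7; cleared 0 line(s) (total 0); column heights now [9 9 9 8 9 9 9], max=9

Answer: ###.###
..###..
..###..
....##.
....##.
....#..
....#..
....#..
....#..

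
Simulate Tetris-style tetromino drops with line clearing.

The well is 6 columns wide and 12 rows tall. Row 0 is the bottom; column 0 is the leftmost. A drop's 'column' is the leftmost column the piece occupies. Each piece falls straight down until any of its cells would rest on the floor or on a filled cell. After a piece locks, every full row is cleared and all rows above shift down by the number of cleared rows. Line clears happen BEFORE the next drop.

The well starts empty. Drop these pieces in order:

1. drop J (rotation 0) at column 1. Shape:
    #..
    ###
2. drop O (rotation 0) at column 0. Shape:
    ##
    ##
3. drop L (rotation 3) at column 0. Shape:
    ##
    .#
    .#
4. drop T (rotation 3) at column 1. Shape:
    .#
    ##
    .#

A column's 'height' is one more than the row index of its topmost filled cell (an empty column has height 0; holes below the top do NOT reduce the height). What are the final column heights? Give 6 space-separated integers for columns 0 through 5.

Drop 1: J rot0 at col 1 lands with bottom-row=0; cleared 0 line(s) (total 0); column heights now [0 2 1 1 0 0], max=2
Drop 2: O rot0 at col 0 lands with bottom-row=2; cleared 0 line(s) (total 0); column heights now [4 4 1 1 0 0], max=4
Drop 3: L rot3 at col 0 lands with bottom-row=4; cleared 0 line(s) (total 0); column heights now [7 7 1 1 0 0], max=7
Drop 4: T rot3 at col 1 lands with bottom-row=6; cleared 0 line(s) (total 0); column heights now [7 8 9 1 0 0], max=9

Answer: 7 8 9 1 0 0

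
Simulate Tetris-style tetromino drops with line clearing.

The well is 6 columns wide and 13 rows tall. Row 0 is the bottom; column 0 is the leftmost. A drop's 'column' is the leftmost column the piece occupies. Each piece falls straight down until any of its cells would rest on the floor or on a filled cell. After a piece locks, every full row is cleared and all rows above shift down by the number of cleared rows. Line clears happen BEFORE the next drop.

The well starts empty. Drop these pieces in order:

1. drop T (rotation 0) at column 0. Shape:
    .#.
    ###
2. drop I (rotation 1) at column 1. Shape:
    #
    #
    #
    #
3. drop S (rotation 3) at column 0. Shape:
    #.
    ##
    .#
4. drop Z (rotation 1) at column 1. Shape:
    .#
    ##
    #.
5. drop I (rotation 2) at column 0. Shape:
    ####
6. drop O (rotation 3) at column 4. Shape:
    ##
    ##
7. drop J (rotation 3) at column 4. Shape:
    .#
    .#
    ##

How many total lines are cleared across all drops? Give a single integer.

Drop 1: T rot0 at col 0 lands with bottom-row=0; cleared 0 line(s) (total 0); column heights now [1 2 1 0 0 0], max=2
Drop 2: I rot1 at col 1 lands with bottom-row=2; cleared 0 line(s) (total 0); column heights now [1 6 1 0 0 0], max=6
Drop 3: S rot3 at col 0 lands with bottom-row=6; cleared 0 line(s) (total 0); column heights now [9 8 1 0 0 0], max=9
Drop 4: Z rot1 at col 1 lands with bottom-row=8; cleared 0 line(s) (total 0); column heights now [9 10 11 0 0 0], max=11
Drop 5: I rot2 at col 0 lands with bottom-row=11; cleared 0 line(s) (total 0); column heights now [12 12 12 12 0 0], max=12
Drop 6: O rot3 at col 4 lands with bottom-row=0; cleared 0 line(s) (total 0); column heights now [12 12 12 12 2 2], max=12
Drop 7: J rot3 at col 4 lands with bottom-row=2; cleared 0 line(s) (total 0); column heights now [12 12 12 12 3 5], max=12

Answer: 0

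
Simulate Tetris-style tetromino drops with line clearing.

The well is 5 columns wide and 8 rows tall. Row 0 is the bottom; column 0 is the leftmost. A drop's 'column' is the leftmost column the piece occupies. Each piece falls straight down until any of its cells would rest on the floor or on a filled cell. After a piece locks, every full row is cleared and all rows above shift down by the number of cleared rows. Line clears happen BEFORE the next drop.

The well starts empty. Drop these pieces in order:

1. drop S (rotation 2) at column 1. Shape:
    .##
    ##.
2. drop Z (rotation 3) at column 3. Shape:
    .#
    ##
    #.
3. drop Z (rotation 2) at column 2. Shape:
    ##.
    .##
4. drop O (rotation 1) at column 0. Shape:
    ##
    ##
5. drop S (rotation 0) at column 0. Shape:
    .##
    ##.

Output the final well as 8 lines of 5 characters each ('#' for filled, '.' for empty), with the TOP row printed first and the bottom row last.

Drop 1: S rot2 at col 1 lands with bottom-row=0; cleared 0 line(s) (total 0); column heights now [0 1 2 2 0], max=2
Drop 2: Z rot3 at col 3 lands with bottom-row=2; cleared 0 line(s) (total 0); column heights now [0 1 2 4 5], max=5
Drop 3: Z rot2 at col 2 lands with bottom-row=5; cleared 0 line(s) (total 0); column heights now [0 1 7 7 6], max=7
Drop 4: O rot1 at col 0 lands with bottom-row=1; cleared 0 line(s) (total 0); column heights now [3 3 7 7 6], max=7
Drop 5: S rot0 at col 0 lands with bottom-row=6; cleared 0 line(s) (total 0); column heights now [7 8 8 7 6], max=8

Answer: .##..
####.
...##
....#
...##
##.#.
####.
.##..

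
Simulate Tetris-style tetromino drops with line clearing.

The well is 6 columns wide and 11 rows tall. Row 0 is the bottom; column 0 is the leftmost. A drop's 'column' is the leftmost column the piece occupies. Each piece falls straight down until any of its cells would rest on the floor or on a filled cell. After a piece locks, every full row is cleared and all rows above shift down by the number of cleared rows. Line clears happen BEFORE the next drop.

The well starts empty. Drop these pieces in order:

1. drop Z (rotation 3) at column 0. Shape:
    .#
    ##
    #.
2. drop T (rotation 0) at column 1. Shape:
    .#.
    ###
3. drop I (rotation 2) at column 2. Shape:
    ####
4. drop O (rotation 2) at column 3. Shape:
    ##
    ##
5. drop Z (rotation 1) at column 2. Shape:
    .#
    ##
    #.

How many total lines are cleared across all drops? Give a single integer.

Answer: 0

Derivation:
Drop 1: Z rot3 at col 0 lands with bottom-row=0; cleared 0 line(s) (total 0); column heights now [2 3 0 0 0 0], max=3
Drop 2: T rot0 at col 1 lands with bottom-row=3; cleared 0 line(s) (total 0); column heights now [2 4 5 4 0 0], max=5
Drop 3: I rot2 at col 2 lands with bottom-row=5; cleared 0 line(s) (total 0); column heights now [2 4 6 6 6 6], max=6
Drop 4: O rot2 at col 3 lands with bottom-row=6; cleared 0 line(s) (total 0); column heights now [2 4 6 8 8 6], max=8
Drop 5: Z rot1 at col 2 lands with bottom-row=7; cleared 0 line(s) (total 0); column heights now [2 4 9 10 8 6], max=10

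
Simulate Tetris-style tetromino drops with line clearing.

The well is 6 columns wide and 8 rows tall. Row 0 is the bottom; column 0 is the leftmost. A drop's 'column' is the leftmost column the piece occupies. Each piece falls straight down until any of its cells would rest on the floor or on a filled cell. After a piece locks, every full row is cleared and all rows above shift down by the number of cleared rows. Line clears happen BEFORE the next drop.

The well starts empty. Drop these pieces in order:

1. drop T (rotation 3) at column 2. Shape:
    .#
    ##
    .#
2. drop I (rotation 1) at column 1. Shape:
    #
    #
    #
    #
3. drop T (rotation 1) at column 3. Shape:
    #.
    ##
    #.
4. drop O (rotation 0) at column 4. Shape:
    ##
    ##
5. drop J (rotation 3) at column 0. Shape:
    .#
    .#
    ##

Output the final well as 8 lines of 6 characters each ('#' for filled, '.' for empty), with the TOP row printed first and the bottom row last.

Answer: ......
.#..##
.#.###
##.##.
.#.#..
.#.#..
.###..
.#.#..

Derivation:
Drop 1: T rot3 at col 2 lands with bottom-row=0; cleared 0 line(s) (total 0); column heights now [0 0 2 3 0 0], max=3
Drop 2: I rot1 at col 1 lands with bottom-row=0; cleared 0 line(s) (total 0); column heights now [0 4 2 3 0 0], max=4
Drop 3: T rot1 at col 3 lands with bottom-row=3; cleared 0 line(s) (total 0); column heights now [0 4 2 6 5 0], max=6
Drop 4: O rot0 at col 4 lands with bottom-row=5; cleared 0 line(s) (total 0); column heights now [0 4 2 6 7 7], max=7
Drop 5: J rot3 at col 0 lands with bottom-row=4; cleared 0 line(s) (total 0); column heights now [5 7 2 6 7 7], max=7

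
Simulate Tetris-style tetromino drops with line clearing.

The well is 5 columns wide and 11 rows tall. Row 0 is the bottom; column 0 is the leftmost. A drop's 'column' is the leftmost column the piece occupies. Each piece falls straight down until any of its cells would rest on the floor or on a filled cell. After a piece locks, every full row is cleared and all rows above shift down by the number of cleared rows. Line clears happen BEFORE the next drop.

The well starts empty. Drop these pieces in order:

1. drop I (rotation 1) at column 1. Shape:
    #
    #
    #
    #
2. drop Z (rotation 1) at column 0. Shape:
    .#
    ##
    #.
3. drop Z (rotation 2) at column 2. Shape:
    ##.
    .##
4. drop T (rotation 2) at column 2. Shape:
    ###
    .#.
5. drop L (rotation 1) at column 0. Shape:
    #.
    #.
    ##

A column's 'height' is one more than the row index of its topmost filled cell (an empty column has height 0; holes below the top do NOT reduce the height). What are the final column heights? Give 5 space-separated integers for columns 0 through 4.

Drop 1: I rot1 at col 1 lands with bottom-row=0; cleared 0 line(s) (total 0); column heights now [0 4 0 0 0], max=4
Drop 2: Z rot1 at col 0 lands with bottom-row=3; cleared 0 line(s) (total 0); column heights now [5 6 0 0 0], max=6
Drop 3: Z rot2 at col 2 lands with bottom-row=0; cleared 0 line(s) (total 0); column heights now [5 6 2 2 1], max=6
Drop 4: T rot2 at col 2 lands with bottom-row=2; cleared 1 line(s) (total 1); column heights now [4 5 2 3 1], max=5
Drop 5: L rot1 at col 0 lands with bottom-row=5; cleared 0 line(s) (total 1); column heights now [8 6 2 3 1], max=8

Answer: 8 6 2 3 1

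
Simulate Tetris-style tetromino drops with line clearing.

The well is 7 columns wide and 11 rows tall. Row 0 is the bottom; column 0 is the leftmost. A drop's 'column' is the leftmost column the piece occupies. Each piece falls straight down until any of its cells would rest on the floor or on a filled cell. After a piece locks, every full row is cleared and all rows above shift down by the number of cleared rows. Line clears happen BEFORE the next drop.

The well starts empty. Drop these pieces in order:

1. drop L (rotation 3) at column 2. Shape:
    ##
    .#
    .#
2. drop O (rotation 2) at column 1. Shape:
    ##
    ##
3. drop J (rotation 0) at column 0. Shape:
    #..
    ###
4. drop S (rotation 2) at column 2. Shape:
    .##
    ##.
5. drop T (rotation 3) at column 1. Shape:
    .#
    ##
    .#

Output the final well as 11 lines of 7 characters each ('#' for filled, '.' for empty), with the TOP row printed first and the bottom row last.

Answer: .......
..#....
.##....
..###..
#.##...
###....
.##....
.##....
..##...
...#...
...#...

Derivation:
Drop 1: L rot3 at col 2 lands with bottom-row=0; cleared 0 line(s) (total 0); column heights now [0 0 3 3 0 0 0], max=3
Drop 2: O rot2 at col 1 lands with bottom-row=3; cleared 0 line(s) (total 0); column heights now [0 5 5 3 0 0 0], max=5
Drop 3: J rot0 at col 0 lands with bottom-row=5; cleared 0 line(s) (total 0); column heights now [7 6 6 3 0 0 0], max=7
Drop 4: S rot2 at col 2 lands with bottom-row=6; cleared 0 line(s) (total 0); column heights now [7 6 7 8 8 0 0], max=8
Drop 5: T rot3 at col 1 lands with bottom-row=7; cleared 0 line(s) (total 0); column heights now [7 9 10 8 8 0 0], max=10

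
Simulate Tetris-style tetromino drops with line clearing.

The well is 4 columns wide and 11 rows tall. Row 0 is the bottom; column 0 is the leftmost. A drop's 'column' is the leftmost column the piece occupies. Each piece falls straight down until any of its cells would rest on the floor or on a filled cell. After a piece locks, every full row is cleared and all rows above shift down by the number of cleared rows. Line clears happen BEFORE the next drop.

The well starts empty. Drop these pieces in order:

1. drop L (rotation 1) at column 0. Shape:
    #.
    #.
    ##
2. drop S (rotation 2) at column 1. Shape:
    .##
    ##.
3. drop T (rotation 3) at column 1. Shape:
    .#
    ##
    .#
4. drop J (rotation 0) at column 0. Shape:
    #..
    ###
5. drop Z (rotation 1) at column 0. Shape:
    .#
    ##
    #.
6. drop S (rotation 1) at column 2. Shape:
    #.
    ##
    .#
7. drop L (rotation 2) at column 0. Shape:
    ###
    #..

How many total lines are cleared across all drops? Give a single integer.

Drop 1: L rot1 at col 0 lands with bottom-row=0; cleared 0 line(s) (total 0); column heights now [3 1 0 0], max=3
Drop 2: S rot2 at col 1 lands with bottom-row=1; cleared 0 line(s) (total 0); column heights now [3 2 3 3], max=3
Drop 3: T rot3 at col 1 lands with bottom-row=3; cleared 0 line(s) (total 0); column heights now [3 5 6 3], max=6
Drop 4: J rot0 at col 0 lands with bottom-row=6; cleared 0 line(s) (total 0); column heights now [8 7 7 3], max=8
Drop 5: Z rot1 at col 0 lands with bottom-row=8; cleared 0 line(s) (total 0); column heights now [10 11 7 3], max=11
Drop 6: S rot1 at col 2 lands with bottom-row=6; cleared 1 line(s) (total 1); column heights now [9 10 8 7], max=10
Drop 7: L rot2 at col 0 lands with bottom-row=9; cleared 0 line(s) (total 1); column heights now [11 11 11 7], max=11

Answer: 1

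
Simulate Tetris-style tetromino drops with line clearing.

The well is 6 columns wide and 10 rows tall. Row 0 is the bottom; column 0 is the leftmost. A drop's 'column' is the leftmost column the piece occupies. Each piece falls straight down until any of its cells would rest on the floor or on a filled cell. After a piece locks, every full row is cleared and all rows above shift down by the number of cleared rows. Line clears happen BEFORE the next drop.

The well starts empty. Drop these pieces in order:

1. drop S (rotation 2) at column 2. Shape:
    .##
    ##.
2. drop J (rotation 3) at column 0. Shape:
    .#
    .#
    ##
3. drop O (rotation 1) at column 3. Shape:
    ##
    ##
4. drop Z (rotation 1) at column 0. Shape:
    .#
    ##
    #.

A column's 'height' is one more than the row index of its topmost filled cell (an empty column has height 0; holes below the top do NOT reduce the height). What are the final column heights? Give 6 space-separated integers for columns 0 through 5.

Answer: 4 5 1 4 4 0

Derivation:
Drop 1: S rot2 at col 2 lands with bottom-row=0; cleared 0 line(s) (total 0); column heights now [0 0 1 2 2 0], max=2
Drop 2: J rot3 at col 0 lands with bottom-row=0; cleared 0 line(s) (total 0); column heights now [1 3 1 2 2 0], max=3
Drop 3: O rot1 at col 3 lands with bottom-row=2; cleared 0 line(s) (total 0); column heights now [1 3 1 4 4 0], max=4
Drop 4: Z rot1 at col 0 lands with bottom-row=2; cleared 0 line(s) (total 0); column heights now [4 5 1 4 4 0], max=5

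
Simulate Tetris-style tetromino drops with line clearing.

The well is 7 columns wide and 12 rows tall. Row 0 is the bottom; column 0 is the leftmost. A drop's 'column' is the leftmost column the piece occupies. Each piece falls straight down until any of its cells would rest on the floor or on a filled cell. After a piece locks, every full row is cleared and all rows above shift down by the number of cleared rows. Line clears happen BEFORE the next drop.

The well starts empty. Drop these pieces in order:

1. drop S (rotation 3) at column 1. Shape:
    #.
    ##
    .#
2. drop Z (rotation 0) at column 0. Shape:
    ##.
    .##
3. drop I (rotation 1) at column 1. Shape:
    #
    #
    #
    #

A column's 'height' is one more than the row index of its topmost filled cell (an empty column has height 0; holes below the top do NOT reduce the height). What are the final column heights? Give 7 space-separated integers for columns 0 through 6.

Answer: 5 9 4 0 0 0 0

Derivation:
Drop 1: S rot3 at col 1 lands with bottom-row=0; cleared 0 line(s) (total 0); column heights now [0 3 2 0 0 0 0], max=3
Drop 2: Z rot0 at col 0 lands with bottom-row=3; cleared 0 line(s) (total 0); column heights now [5 5 4 0 0 0 0], max=5
Drop 3: I rot1 at col 1 lands with bottom-row=5; cleared 0 line(s) (total 0); column heights now [5 9 4 0 0 0 0], max=9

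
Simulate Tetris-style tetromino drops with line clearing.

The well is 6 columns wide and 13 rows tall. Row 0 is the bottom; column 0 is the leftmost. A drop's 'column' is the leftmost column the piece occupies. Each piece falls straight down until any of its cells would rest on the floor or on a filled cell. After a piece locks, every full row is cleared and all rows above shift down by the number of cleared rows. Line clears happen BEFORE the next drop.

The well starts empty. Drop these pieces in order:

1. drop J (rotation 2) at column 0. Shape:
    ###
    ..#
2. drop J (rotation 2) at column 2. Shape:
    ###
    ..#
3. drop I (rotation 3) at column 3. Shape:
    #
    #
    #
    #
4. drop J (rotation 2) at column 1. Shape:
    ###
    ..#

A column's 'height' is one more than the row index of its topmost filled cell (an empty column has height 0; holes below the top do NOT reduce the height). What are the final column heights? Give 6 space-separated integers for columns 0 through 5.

Answer: 2 9 9 9 3 0

Derivation:
Drop 1: J rot2 at col 0 lands with bottom-row=0; cleared 0 line(s) (total 0); column heights now [2 2 2 0 0 0], max=2
Drop 2: J rot2 at col 2 lands with bottom-row=1; cleared 0 line(s) (total 0); column heights now [2 2 3 3 3 0], max=3
Drop 3: I rot3 at col 3 lands with bottom-row=3; cleared 0 line(s) (total 0); column heights now [2 2 3 7 3 0], max=7
Drop 4: J rot2 at col 1 lands with bottom-row=7; cleared 0 line(s) (total 0); column heights now [2 9 9 9 3 0], max=9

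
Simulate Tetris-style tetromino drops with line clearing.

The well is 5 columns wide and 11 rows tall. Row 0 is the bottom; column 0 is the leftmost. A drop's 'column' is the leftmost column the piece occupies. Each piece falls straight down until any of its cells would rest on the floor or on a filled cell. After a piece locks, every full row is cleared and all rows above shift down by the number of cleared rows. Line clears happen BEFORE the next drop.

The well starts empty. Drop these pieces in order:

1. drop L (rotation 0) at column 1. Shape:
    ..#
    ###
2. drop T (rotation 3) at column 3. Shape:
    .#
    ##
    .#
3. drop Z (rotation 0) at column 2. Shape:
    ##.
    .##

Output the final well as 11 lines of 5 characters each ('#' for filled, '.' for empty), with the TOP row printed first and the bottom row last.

Answer: .....
.....
.....
.....
.....
..##.
...##
....#
...##
...##
.###.

Derivation:
Drop 1: L rot0 at col 1 lands with bottom-row=0; cleared 0 line(s) (total 0); column heights now [0 1 1 2 0], max=2
Drop 2: T rot3 at col 3 lands with bottom-row=1; cleared 0 line(s) (total 0); column heights now [0 1 1 3 4], max=4
Drop 3: Z rot0 at col 2 lands with bottom-row=4; cleared 0 line(s) (total 0); column heights now [0 1 6 6 5], max=6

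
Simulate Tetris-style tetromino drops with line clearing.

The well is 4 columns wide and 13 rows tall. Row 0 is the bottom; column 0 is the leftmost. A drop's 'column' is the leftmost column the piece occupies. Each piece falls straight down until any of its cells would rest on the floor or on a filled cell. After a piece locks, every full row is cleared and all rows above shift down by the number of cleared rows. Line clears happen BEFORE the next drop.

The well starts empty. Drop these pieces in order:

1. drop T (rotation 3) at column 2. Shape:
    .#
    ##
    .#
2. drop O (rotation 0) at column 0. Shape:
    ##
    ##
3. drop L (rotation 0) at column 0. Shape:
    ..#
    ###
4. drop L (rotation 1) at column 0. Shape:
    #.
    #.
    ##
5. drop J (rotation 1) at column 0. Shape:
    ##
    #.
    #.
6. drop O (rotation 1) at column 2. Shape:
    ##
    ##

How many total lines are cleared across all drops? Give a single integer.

Answer: 2

Derivation:
Drop 1: T rot3 at col 2 lands with bottom-row=0; cleared 0 line(s) (total 0); column heights now [0 0 2 3], max=3
Drop 2: O rot0 at col 0 lands with bottom-row=0; cleared 1 line(s) (total 1); column heights now [1 1 0 2], max=2
Drop 3: L rot0 at col 0 lands with bottom-row=1; cleared 1 line(s) (total 2); column heights now [1 1 2 1], max=2
Drop 4: L rot1 at col 0 lands with bottom-row=1; cleared 0 line(s) (total 2); column heights now [4 2 2 1], max=4
Drop 5: J rot1 at col 0 lands with bottom-row=4; cleared 0 line(s) (total 2); column heights now [7 7 2 1], max=7
Drop 6: O rot1 at col 2 lands with bottom-row=2; cleared 0 line(s) (total 2); column heights now [7 7 4 4], max=7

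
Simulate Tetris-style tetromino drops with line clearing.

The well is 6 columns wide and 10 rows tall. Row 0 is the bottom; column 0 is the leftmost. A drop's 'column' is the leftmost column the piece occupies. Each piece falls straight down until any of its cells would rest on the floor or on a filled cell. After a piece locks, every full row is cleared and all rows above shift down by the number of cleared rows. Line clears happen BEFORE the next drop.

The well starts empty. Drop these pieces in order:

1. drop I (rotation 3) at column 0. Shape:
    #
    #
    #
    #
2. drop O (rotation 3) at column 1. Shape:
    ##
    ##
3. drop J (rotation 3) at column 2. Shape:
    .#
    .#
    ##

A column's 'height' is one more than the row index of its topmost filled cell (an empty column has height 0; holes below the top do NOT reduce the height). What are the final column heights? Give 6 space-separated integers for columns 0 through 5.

Answer: 4 2 3 5 0 0

Derivation:
Drop 1: I rot3 at col 0 lands with bottom-row=0; cleared 0 line(s) (total 0); column heights now [4 0 0 0 0 0], max=4
Drop 2: O rot3 at col 1 lands with bottom-row=0; cleared 0 line(s) (total 0); column heights now [4 2 2 0 0 0], max=4
Drop 3: J rot3 at col 2 lands with bottom-row=2; cleared 0 line(s) (total 0); column heights now [4 2 3 5 0 0], max=5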